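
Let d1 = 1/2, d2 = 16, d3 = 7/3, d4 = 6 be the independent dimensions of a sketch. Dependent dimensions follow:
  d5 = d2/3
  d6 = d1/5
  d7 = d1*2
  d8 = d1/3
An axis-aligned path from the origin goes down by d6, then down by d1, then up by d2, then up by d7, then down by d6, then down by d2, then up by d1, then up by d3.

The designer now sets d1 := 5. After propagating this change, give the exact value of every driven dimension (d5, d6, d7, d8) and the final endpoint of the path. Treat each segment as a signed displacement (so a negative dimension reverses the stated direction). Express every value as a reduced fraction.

Apply edit: d1 := 5
  d5 = d2/3 = 16/3
  d6 = d1/5 = 1
  d7 = d1*2 = 10
  d8 = d1/3 = 5/3
Walk from origin (0, 0):
  seg 1: down by d6 = 1 → (0, -1)
  seg 2: down by d1 = 5 → (0, -6)
  seg 3: up by d2 = 16 → (0, 10)
  seg 4: up by d7 = 10 → (0, 20)
  seg 5: down by d6 = 1 → (0, 19)
  seg 6: down by d2 = 16 → (0, 3)
  seg 7: up by d1 = 5 → (0, 8)
  seg 8: up by d3 = 7/3 → (0, 31/3)

d5 = 16/3
d6 = 1
d7 = 10
d8 = 5/3
endpoint = (0, 31/3)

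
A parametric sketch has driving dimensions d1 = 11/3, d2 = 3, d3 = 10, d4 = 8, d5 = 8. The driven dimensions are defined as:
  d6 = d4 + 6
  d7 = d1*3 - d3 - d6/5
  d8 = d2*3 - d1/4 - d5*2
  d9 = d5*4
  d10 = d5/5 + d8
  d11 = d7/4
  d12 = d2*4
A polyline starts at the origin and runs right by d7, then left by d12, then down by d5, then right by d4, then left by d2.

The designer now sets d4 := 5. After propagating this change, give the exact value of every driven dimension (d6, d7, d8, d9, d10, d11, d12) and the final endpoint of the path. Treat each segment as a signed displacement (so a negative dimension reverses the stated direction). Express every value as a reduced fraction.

d6 = 11
d7 = -6/5
d8 = -95/12
d9 = 32
d10 = -379/60
d11 = -3/10
d12 = 12
endpoint = (-56/5, -8)

Apply edit: d4 := 5
  d6 = d4 + 6 = 11
  d7 = d1*3 - d3 - d6/5 = -6/5
  d8 = d2*3 - d1/4 - d5*2 = -95/12
  d9 = d5*4 = 32
  d10 = d5/5 + d8 = -379/60
  d11 = d7/4 = -3/10
  d12 = d2*4 = 12
Walk from origin (0, 0):
  seg 1: right by d7 = -6/5 → (-6/5, 0)
  seg 2: left by d12 = 12 → (-66/5, 0)
  seg 3: down by d5 = 8 → (-66/5, -8)
  seg 4: right by d4 = 5 → (-41/5, -8)
  seg 5: left by d2 = 3 → (-56/5, -8)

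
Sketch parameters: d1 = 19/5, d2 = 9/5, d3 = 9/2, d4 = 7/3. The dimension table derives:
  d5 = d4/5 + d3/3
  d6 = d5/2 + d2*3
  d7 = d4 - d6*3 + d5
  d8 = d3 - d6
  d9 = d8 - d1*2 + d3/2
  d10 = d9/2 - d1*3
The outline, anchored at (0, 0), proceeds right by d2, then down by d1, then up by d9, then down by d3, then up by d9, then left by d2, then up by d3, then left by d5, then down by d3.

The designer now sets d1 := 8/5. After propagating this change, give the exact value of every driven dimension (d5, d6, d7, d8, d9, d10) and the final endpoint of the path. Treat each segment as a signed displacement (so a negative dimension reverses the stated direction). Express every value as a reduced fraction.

Apply edit: d1 := 8/5
  d5 = d4/5 + d3/3 = 59/30
  d6 = d5/2 + d2*3 = 383/60
  d7 = d4 - d6*3 + d5 = -297/20
  d8 = d3 - d6 = -113/60
  d9 = d8 - d1*2 + d3/2 = -17/6
  d10 = d9/2 - d1*3 = -373/60
Walk from origin (0, 0):
  seg 1: right by d2 = 9/5 → (9/5, 0)
  seg 2: down by d1 = 8/5 → (9/5, -8/5)
  seg 3: up by d9 = -17/6 → (9/5, -133/30)
  seg 4: down by d3 = 9/2 → (9/5, -134/15)
  seg 5: up by d9 = -17/6 → (9/5, -353/30)
  seg 6: left by d2 = 9/5 → (0, -353/30)
  seg 7: up by d3 = 9/2 → (0, -109/15)
  seg 8: left by d5 = 59/30 → (-59/30, -109/15)
  seg 9: down by d3 = 9/2 → (-59/30, -353/30)

d5 = 59/30
d6 = 383/60
d7 = -297/20
d8 = -113/60
d9 = -17/6
d10 = -373/60
endpoint = (-59/30, -353/30)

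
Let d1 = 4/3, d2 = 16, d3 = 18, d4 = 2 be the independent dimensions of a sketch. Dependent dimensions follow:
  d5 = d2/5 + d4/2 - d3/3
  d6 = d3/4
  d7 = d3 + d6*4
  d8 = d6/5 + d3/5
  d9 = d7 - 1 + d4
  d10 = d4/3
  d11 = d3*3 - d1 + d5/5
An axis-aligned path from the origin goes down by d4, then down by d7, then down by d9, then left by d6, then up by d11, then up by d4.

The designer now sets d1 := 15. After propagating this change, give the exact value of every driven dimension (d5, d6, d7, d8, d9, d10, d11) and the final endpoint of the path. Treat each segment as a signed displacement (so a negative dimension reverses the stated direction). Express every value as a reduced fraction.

Apply edit: d1 := 15
  d5 = d2/5 + d4/2 - d3/3 = -9/5
  d6 = d3/4 = 9/2
  d7 = d3 + d6*4 = 36
  d8 = d6/5 + d3/5 = 9/2
  d9 = d7 - 1 + d4 = 37
  d10 = d4/3 = 2/3
  d11 = d3*3 - d1 + d5/5 = 966/25
Walk from origin (0, 0):
  seg 1: down by d4 = 2 → (0, -2)
  seg 2: down by d7 = 36 → (0, -38)
  seg 3: down by d9 = 37 → (0, -75)
  seg 4: left by d6 = 9/2 → (-9/2, -75)
  seg 5: up by d11 = 966/25 → (-9/2, -909/25)
  seg 6: up by d4 = 2 → (-9/2, -859/25)

d5 = -9/5
d6 = 9/2
d7 = 36
d8 = 9/2
d9 = 37
d10 = 2/3
d11 = 966/25
endpoint = (-9/2, -859/25)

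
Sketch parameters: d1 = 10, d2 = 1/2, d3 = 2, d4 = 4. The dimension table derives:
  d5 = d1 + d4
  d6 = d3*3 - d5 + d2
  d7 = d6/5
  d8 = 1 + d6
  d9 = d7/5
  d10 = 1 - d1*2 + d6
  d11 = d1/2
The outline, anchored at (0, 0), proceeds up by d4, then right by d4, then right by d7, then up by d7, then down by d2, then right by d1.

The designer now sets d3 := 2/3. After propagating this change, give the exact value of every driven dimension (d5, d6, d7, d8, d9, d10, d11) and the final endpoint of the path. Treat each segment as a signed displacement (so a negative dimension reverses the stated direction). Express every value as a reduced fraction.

d5 = 14
d6 = -23/2
d7 = -23/10
d8 = -21/2
d9 = -23/50
d10 = -61/2
d11 = 5
endpoint = (117/10, 6/5)

Apply edit: d3 := 2/3
  d5 = d1 + d4 = 14
  d6 = d3*3 - d5 + d2 = -23/2
  d7 = d6/5 = -23/10
  d8 = 1 + d6 = -21/2
  d9 = d7/5 = -23/50
  d10 = 1 - d1*2 + d6 = -61/2
  d11 = d1/2 = 5
Walk from origin (0, 0):
  seg 1: up by d4 = 4 → (0, 4)
  seg 2: right by d4 = 4 → (4, 4)
  seg 3: right by d7 = -23/10 → (17/10, 4)
  seg 4: up by d7 = -23/10 → (17/10, 17/10)
  seg 5: down by d2 = 1/2 → (17/10, 6/5)
  seg 6: right by d1 = 10 → (117/10, 6/5)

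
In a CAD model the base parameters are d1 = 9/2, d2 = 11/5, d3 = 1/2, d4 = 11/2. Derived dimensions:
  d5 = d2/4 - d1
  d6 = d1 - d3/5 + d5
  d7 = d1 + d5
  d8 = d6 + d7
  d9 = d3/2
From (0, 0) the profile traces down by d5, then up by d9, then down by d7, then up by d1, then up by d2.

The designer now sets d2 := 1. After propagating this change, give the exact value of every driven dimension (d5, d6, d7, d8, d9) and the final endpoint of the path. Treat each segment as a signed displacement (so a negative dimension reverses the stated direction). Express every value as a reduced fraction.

d5 = -17/4
d6 = 3/20
d7 = 1/4
d8 = 2/5
d9 = 1/4
endpoint = (0, 39/4)

Apply edit: d2 := 1
  d5 = d2/4 - d1 = -17/4
  d6 = d1 - d3/5 + d5 = 3/20
  d7 = d1 + d5 = 1/4
  d8 = d6 + d7 = 2/5
  d9 = d3/2 = 1/4
Walk from origin (0, 0):
  seg 1: down by d5 = -17/4 → (0, 17/4)
  seg 2: up by d9 = 1/4 → (0, 9/2)
  seg 3: down by d7 = 1/4 → (0, 17/4)
  seg 4: up by d1 = 9/2 → (0, 35/4)
  seg 5: up by d2 = 1 → (0, 39/4)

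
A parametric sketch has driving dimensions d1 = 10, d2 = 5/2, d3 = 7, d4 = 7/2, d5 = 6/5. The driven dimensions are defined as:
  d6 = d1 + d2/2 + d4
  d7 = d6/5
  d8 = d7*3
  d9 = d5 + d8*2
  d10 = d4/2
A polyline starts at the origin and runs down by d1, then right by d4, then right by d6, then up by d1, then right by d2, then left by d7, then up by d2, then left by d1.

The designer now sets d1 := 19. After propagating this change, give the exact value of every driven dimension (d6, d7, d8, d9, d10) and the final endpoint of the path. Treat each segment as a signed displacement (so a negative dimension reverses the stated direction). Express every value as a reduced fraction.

d6 = 95/4
d7 = 19/4
d8 = 57/4
d9 = 297/10
d10 = 7/4
endpoint = (6, 5/2)

Apply edit: d1 := 19
  d6 = d1 + d2/2 + d4 = 95/4
  d7 = d6/5 = 19/4
  d8 = d7*3 = 57/4
  d9 = d5 + d8*2 = 297/10
  d10 = d4/2 = 7/4
Walk from origin (0, 0):
  seg 1: down by d1 = 19 → (0, -19)
  seg 2: right by d4 = 7/2 → (7/2, -19)
  seg 3: right by d6 = 95/4 → (109/4, -19)
  seg 4: up by d1 = 19 → (109/4, 0)
  seg 5: right by d2 = 5/2 → (119/4, 0)
  seg 6: left by d7 = 19/4 → (25, 0)
  seg 7: up by d2 = 5/2 → (25, 5/2)
  seg 8: left by d1 = 19 → (6, 5/2)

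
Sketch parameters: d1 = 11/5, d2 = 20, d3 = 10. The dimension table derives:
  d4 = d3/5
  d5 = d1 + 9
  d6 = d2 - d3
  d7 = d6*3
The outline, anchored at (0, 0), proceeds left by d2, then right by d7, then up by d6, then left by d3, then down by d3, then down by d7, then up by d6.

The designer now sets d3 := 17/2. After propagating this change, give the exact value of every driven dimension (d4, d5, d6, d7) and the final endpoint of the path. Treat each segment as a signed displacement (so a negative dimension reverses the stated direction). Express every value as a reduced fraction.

d4 = 17/10
d5 = 56/5
d6 = 23/2
d7 = 69/2
endpoint = (6, -20)

Apply edit: d3 := 17/2
  d4 = d3/5 = 17/10
  d5 = d1 + 9 = 56/5
  d6 = d2 - d3 = 23/2
  d7 = d6*3 = 69/2
Walk from origin (0, 0):
  seg 1: left by d2 = 20 → (-20, 0)
  seg 2: right by d7 = 69/2 → (29/2, 0)
  seg 3: up by d6 = 23/2 → (29/2, 23/2)
  seg 4: left by d3 = 17/2 → (6, 23/2)
  seg 5: down by d3 = 17/2 → (6, 3)
  seg 6: down by d7 = 69/2 → (6, -63/2)
  seg 7: up by d6 = 23/2 → (6, -20)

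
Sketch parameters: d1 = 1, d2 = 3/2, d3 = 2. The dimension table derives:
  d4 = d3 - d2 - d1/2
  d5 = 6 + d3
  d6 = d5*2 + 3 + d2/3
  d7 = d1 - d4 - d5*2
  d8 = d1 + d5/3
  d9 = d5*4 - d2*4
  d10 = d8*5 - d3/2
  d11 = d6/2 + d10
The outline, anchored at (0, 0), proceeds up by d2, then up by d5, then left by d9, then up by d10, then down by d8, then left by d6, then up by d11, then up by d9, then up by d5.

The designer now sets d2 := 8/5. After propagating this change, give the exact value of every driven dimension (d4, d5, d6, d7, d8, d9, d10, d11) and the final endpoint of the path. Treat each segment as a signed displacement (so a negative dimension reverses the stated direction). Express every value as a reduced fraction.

Apply edit: d2 := 8/5
  d4 = d3 - d2 - d1/2 = -1/10
  d5 = 6 + d3 = 8
  d6 = d5*2 + 3 + d2/3 = 293/15
  d7 = d1 - d4 - d5*2 = -149/10
  d8 = d1 + d5/3 = 11/3
  d9 = d5*4 - d2*4 = 128/5
  d10 = d8*5 - d3/2 = 52/3
  d11 = d6/2 + d10 = 271/10
Walk from origin (0, 0):
  seg 1: up by d2 = 8/5 → (0, 8/5)
  seg 2: up by d5 = 8 → (0, 48/5)
  seg 3: left by d9 = 128/5 → (-128/5, 48/5)
  seg 4: up by d10 = 52/3 → (-128/5, 404/15)
  seg 5: down by d8 = 11/3 → (-128/5, 349/15)
  seg 6: left by d6 = 293/15 → (-677/15, 349/15)
  seg 7: up by d11 = 271/10 → (-677/15, 1511/30)
  seg 8: up by d9 = 128/5 → (-677/15, 2279/30)
  seg 9: up by d5 = 8 → (-677/15, 2519/30)

d4 = -1/10
d5 = 8
d6 = 293/15
d7 = -149/10
d8 = 11/3
d9 = 128/5
d10 = 52/3
d11 = 271/10
endpoint = (-677/15, 2519/30)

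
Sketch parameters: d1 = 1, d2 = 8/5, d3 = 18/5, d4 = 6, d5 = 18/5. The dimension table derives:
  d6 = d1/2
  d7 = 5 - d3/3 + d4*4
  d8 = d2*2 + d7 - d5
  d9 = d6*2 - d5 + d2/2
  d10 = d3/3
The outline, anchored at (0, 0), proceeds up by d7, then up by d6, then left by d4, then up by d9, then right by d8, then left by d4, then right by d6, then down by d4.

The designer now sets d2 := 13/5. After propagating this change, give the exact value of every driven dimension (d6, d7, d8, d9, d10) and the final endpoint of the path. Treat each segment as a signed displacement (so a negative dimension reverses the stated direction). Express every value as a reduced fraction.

d6 = 1/2
d7 = 139/5
d8 = 147/5
d9 = -13/10
d10 = 6/5
endpoint = (179/10, 21)

Apply edit: d2 := 13/5
  d6 = d1/2 = 1/2
  d7 = 5 - d3/3 + d4*4 = 139/5
  d8 = d2*2 + d7 - d5 = 147/5
  d9 = d6*2 - d5 + d2/2 = -13/10
  d10 = d3/3 = 6/5
Walk from origin (0, 0):
  seg 1: up by d7 = 139/5 → (0, 139/5)
  seg 2: up by d6 = 1/2 → (0, 283/10)
  seg 3: left by d4 = 6 → (-6, 283/10)
  seg 4: up by d9 = -13/10 → (-6, 27)
  seg 5: right by d8 = 147/5 → (117/5, 27)
  seg 6: left by d4 = 6 → (87/5, 27)
  seg 7: right by d6 = 1/2 → (179/10, 27)
  seg 8: down by d4 = 6 → (179/10, 21)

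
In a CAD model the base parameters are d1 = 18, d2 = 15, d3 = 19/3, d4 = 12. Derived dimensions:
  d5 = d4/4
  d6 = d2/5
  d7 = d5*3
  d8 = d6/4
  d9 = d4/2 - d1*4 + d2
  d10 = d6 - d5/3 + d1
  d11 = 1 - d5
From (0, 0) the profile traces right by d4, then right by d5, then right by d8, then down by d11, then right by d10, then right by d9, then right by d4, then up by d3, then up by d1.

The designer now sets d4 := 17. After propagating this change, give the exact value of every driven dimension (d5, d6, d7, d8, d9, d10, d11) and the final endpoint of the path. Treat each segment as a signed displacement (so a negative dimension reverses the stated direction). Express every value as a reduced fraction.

Apply edit: d4 := 17
  d5 = d4/4 = 17/4
  d6 = d2/5 = 3
  d7 = d5*3 = 51/4
  d8 = d6/4 = 3/4
  d9 = d4/2 - d1*4 + d2 = -97/2
  d10 = d6 - d5/3 + d1 = 235/12
  d11 = 1 - d5 = -13/4
Walk from origin (0, 0):
  seg 1: right by d4 = 17 → (17, 0)
  seg 2: right by d5 = 17/4 → (85/4, 0)
  seg 3: right by d8 = 3/4 → (22, 0)
  seg 4: down by d11 = -13/4 → (22, 13/4)
  seg 5: right by d10 = 235/12 → (499/12, 13/4)
  seg 6: right by d9 = -97/2 → (-83/12, 13/4)
  seg 7: right by d4 = 17 → (121/12, 13/4)
  seg 8: up by d3 = 19/3 → (121/12, 115/12)
  seg 9: up by d1 = 18 → (121/12, 331/12)

d5 = 17/4
d6 = 3
d7 = 51/4
d8 = 3/4
d9 = -97/2
d10 = 235/12
d11 = -13/4
endpoint = (121/12, 331/12)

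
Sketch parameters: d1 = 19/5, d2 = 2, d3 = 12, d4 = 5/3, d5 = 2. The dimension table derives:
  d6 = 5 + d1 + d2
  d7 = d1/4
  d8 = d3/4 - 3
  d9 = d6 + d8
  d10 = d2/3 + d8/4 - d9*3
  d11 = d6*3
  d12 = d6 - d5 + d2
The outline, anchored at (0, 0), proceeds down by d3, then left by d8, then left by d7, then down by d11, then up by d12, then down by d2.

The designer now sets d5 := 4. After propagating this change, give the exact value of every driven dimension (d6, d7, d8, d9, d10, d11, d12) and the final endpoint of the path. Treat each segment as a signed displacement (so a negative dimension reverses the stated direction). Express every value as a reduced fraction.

d6 = 54/5
d7 = 19/20
d8 = 0
d9 = 54/5
d10 = -476/15
d11 = 162/5
d12 = 44/5
endpoint = (-19/20, -188/5)

Apply edit: d5 := 4
  d6 = 5 + d1 + d2 = 54/5
  d7 = d1/4 = 19/20
  d8 = d3/4 - 3 = 0
  d9 = d6 + d8 = 54/5
  d10 = d2/3 + d8/4 - d9*3 = -476/15
  d11 = d6*3 = 162/5
  d12 = d6 - d5 + d2 = 44/5
Walk from origin (0, 0):
  seg 1: down by d3 = 12 → (0, -12)
  seg 2: left by d8 = 0 → (0, -12)
  seg 3: left by d7 = 19/20 → (-19/20, -12)
  seg 4: down by d11 = 162/5 → (-19/20, -222/5)
  seg 5: up by d12 = 44/5 → (-19/20, -178/5)
  seg 6: down by d2 = 2 → (-19/20, -188/5)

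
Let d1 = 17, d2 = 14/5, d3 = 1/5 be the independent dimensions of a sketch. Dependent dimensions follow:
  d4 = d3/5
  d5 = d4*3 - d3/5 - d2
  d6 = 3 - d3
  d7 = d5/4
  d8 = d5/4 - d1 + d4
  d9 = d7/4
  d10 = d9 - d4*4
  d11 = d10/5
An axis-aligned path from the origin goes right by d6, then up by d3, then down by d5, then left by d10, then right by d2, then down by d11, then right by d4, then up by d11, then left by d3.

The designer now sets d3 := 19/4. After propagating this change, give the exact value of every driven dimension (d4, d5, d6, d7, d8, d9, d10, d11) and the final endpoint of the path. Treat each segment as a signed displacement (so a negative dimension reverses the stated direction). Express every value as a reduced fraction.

Apply edit: d3 := 19/4
  d4 = d3/5 = 19/20
  d5 = d4*3 - d3/5 - d2 = -9/10
  d6 = 3 - d3 = -7/4
  d7 = d5/4 = -9/40
  d8 = d5/4 - d1 + d4 = -651/40
  d9 = d7/4 = -9/160
  d10 = d9 - d4*4 = -617/160
  d11 = d10/5 = -617/800
Walk from origin (0, 0):
  seg 1: right by d6 = -7/4 → (-7/4, 0)
  seg 2: up by d3 = 19/4 → (-7/4, 19/4)
  seg 3: down by d5 = -9/10 → (-7/4, 113/20)
  seg 4: left by d10 = -617/160 → (337/160, 113/20)
  seg 5: right by d2 = 14/5 → (157/32, 113/20)
  seg 6: down by d11 = -617/800 → (157/32, 5137/800)
  seg 7: right by d4 = 19/20 → (937/160, 5137/800)
  seg 8: up by d11 = -617/800 → (937/160, 113/20)
  seg 9: left by d3 = 19/4 → (177/160, 113/20)

d4 = 19/20
d5 = -9/10
d6 = -7/4
d7 = -9/40
d8 = -651/40
d9 = -9/160
d10 = -617/160
d11 = -617/800
endpoint = (177/160, 113/20)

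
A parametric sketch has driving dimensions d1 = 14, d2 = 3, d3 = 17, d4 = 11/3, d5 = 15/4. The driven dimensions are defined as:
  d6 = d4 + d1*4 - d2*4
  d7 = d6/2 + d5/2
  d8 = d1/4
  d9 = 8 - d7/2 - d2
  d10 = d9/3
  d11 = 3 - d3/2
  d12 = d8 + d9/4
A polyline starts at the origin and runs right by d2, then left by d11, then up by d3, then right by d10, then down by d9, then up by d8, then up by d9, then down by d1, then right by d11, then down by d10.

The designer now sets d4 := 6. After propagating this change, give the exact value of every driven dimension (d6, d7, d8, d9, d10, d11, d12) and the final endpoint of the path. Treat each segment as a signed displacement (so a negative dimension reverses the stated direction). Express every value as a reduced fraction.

Apply edit: d4 := 6
  d6 = d4 + d1*4 - d2*4 = 50
  d7 = d6/2 + d5/2 = 215/8
  d8 = d1/4 = 7/2
  d9 = 8 - d7/2 - d2 = -135/16
  d10 = d9/3 = -45/16
  d11 = 3 - d3/2 = -11/2
  d12 = d8 + d9/4 = 89/64
Walk from origin (0, 0):
  seg 1: right by d2 = 3 → (3, 0)
  seg 2: left by d11 = -11/2 → (17/2, 0)
  seg 3: up by d3 = 17 → (17/2, 17)
  seg 4: right by d10 = -45/16 → (91/16, 17)
  seg 5: down by d9 = -135/16 → (91/16, 407/16)
  seg 6: up by d8 = 7/2 → (91/16, 463/16)
  seg 7: up by d9 = -135/16 → (91/16, 41/2)
  seg 8: down by d1 = 14 → (91/16, 13/2)
  seg 9: right by d11 = -11/2 → (3/16, 13/2)
  seg 10: down by d10 = -45/16 → (3/16, 149/16)

d6 = 50
d7 = 215/8
d8 = 7/2
d9 = -135/16
d10 = -45/16
d11 = -11/2
d12 = 89/64
endpoint = (3/16, 149/16)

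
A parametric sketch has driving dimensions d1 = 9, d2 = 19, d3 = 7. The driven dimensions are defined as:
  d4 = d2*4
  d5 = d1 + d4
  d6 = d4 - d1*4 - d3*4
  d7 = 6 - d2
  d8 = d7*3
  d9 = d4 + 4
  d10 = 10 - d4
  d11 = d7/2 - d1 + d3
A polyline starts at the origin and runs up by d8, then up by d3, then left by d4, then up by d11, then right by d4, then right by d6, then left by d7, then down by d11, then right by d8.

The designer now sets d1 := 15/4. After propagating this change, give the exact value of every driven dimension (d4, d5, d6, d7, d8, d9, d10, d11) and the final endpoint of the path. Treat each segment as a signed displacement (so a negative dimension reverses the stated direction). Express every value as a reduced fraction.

Apply edit: d1 := 15/4
  d4 = d2*4 = 76
  d5 = d1 + d4 = 319/4
  d6 = d4 - d1*4 - d3*4 = 33
  d7 = 6 - d2 = -13
  d8 = d7*3 = -39
  d9 = d4 + 4 = 80
  d10 = 10 - d4 = -66
  d11 = d7/2 - d1 + d3 = -13/4
Walk from origin (0, 0):
  seg 1: up by d8 = -39 → (0, -39)
  seg 2: up by d3 = 7 → (0, -32)
  seg 3: left by d4 = 76 → (-76, -32)
  seg 4: up by d11 = -13/4 → (-76, -141/4)
  seg 5: right by d4 = 76 → (0, -141/4)
  seg 6: right by d6 = 33 → (33, -141/4)
  seg 7: left by d7 = -13 → (46, -141/4)
  seg 8: down by d11 = -13/4 → (46, -32)
  seg 9: right by d8 = -39 → (7, -32)

d4 = 76
d5 = 319/4
d6 = 33
d7 = -13
d8 = -39
d9 = 80
d10 = -66
d11 = -13/4
endpoint = (7, -32)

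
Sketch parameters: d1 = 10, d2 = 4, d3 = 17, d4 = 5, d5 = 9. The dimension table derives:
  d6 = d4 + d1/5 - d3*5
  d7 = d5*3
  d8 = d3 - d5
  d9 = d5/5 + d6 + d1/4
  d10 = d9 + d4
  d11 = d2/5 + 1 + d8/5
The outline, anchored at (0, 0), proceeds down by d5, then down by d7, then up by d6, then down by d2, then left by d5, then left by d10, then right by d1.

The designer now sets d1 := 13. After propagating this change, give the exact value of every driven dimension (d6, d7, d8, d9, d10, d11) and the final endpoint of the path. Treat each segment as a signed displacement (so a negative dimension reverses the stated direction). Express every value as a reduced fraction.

d6 = -387/5
d7 = 27
d8 = 8
d9 = -1447/20
d10 = -1347/20
d11 = 17/5
endpoint = (1427/20, -587/5)

Apply edit: d1 := 13
  d6 = d4 + d1/5 - d3*5 = -387/5
  d7 = d5*3 = 27
  d8 = d3 - d5 = 8
  d9 = d5/5 + d6 + d1/4 = -1447/20
  d10 = d9 + d4 = -1347/20
  d11 = d2/5 + 1 + d8/5 = 17/5
Walk from origin (0, 0):
  seg 1: down by d5 = 9 → (0, -9)
  seg 2: down by d7 = 27 → (0, -36)
  seg 3: up by d6 = -387/5 → (0, -567/5)
  seg 4: down by d2 = 4 → (0, -587/5)
  seg 5: left by d5 = 9 → (-9, -587/5)
  seg 6: left by d10 = -1347/20 → (1167/20, -587/5)
  seg 7: right by d1 = 13 → (1427/20, -587/5)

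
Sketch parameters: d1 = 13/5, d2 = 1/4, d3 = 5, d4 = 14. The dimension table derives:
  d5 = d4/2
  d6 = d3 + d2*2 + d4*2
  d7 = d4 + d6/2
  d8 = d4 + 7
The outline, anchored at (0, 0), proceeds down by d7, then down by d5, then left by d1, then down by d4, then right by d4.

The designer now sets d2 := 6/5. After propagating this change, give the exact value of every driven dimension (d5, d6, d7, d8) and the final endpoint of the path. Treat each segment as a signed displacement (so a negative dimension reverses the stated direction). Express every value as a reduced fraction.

d5 = 7
d6 = 177/5
d7 = 317/10
d8 = 21
endpoint = (57/5, -527/10)

Apply edit: d2 := 6/5
  d5 = d4/2 = 7
  d6 = d3 + d2*2 + d4*2 = 177/5
  d7 = d4 + d6/2 = 317/10
  d8 = d4 + 7 = 21
Walk from origin (0, 0):
  seg 1: down by d7 = 317/10 → (0, -317/10)
  seg 2: down by d5 = 7 → (0, -387/10)
  seg 3: left by d1 = 13/5 → (-13/5, -387/10)
  seg 4: down by d4 = 14 → (-13/5, -527/10)
  seg 5: right by d4 = 14 → (57/5, -527/10)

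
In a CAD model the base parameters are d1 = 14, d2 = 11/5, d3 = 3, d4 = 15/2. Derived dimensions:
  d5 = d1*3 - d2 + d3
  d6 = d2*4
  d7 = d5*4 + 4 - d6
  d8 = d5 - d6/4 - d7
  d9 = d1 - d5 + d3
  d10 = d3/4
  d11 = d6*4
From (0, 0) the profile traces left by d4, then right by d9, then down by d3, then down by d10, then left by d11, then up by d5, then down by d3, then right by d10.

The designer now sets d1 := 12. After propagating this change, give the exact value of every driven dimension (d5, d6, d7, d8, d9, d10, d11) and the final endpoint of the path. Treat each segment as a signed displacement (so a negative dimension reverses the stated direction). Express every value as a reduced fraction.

d5 = 184/5
d6 = 44/5
d7 = 712/5
d8 = -539/5
d9 = -109/5
d10 = 3/4
d11 = 176/5
endpoint = (-255/4, 601/20)

Apply edit: d1 := 12
  d5 = d1*3 - d2 + d3 = 184/5
  d6 = d2*4 = 44/5
  d7 = d5*4 + 4 - d6 = 712/5
  d8 = d5 - d6/4 - d7 = -539/5
  d9 = d1 - d5 + d3 = -109/5
  d10 = d3/4 = 3/4
  d11 = d6*4 = 176/5
Walk from origin (0, 0):
  seg 1: left by d4 = 15/2 → (-15/2, 0)
  seg 2: right by d9 = -109/5 → (-293/10, 0)
  seg 3: down by d3 = 3 → (-293/10, -3)
  seg 4: down by d10 = 3/4 → (-293/10, -15/4)
  seg 5: left by d11 = 176/5 → (-129/2, -15/4)
  seg 6: up by d5 = 184/5 → (-129/2, 661/20)
  seg 7: down by d3 = 3 → (-129/2, 601/20)
  seg 8: right by d10 = 3/4 → (-255/4, 601/20)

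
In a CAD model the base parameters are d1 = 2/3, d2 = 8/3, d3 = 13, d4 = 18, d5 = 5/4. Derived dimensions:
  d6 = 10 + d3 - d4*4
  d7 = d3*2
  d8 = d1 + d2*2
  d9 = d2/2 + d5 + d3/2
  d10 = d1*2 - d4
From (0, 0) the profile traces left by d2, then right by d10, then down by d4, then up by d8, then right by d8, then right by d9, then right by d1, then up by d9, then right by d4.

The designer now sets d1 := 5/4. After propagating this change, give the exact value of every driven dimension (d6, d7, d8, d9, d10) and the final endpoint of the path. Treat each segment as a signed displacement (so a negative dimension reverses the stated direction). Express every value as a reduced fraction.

Apply edit: d1 := 5/4
  d6 = 10 + d3 - d4*4 = -49
  d7 = d3*2 = 26
  d8 = d1 + d2*2 = 79/12
  d9 = d2/2 + d5 + d3/2 = 109/12
  d10 = d1*2 - d4 = -31/2
Walk from origin (0, 0):
  seg 1: left by d2 = 8/3 → (-8/3, 0)
  seg 2: right by d10 = -31/2 → (-109/6, 0)
  seg 3: down by d4 = 18 → (-109/6, -18)
  seg 4: up by d8 = 79/12 → (-109/6, -137/12)
  seg 5: right by d8 = 79/12 → (-139/12, -137/12)
  seg 6: right by d9 = 109/12 → (-5/2, -137/12)
  seg 7: right by d1 = 5/4 → (-5/4, -137/12)
  seg 8: up by d9 = 109/12 → (-5/4, -7/3)
  seg 9: right by d4 = 18 → (67/4, -7/3)

d6 = -49
d7 = 26
d8 = 79/12
d9 = 109/12
d10 = -31/2
endpoint = (67/4, -7/3)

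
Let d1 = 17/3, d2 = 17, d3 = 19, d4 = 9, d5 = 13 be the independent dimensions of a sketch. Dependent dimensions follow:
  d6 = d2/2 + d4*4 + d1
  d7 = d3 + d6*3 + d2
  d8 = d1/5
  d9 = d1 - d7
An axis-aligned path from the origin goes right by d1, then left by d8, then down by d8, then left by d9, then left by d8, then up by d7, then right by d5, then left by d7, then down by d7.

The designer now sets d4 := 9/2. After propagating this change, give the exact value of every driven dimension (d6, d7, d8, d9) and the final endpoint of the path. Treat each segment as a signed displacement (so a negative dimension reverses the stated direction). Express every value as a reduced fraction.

d6 = 193/6
d7 = 265/2
d8 = 17/15
d9 = -761/6
endpoint = (161/15, -17/15)

Apply edit: d4 := 9/2
  d6 = d2/2 + d4*4 + d1 = 193/6
  d7 = d3 + d6*3 + d2 = 265/2
  d8 = d1/5 = 17/15
  d9 = d1 - d7 = -761/6
Walk from origin (0, 0):
  seg 1: right by d1 = 17/3 → (17/3, 0)
  seg 2: left by d8 = 17/15 → (68/15, 0)
  seg 3: down by d8 = 17/15 → (68/15, -17/15)
  seg 4: left by d9 = -761/6 → (3941/30, -17/15)
  seg 5: left by d8 = 17/15 → (3907/30, -17/15)
  seg 6: up by d7 = 265/2 → (3907/30, 3941/30)
  seg 7: right by d5 = 13 → (4297/30, 3941/30)
  seg 8: left by d7 = 265/2 → (161/15, 3941/30)
  seg 9: down by d7 = 265/2 → (161/15, -17/15)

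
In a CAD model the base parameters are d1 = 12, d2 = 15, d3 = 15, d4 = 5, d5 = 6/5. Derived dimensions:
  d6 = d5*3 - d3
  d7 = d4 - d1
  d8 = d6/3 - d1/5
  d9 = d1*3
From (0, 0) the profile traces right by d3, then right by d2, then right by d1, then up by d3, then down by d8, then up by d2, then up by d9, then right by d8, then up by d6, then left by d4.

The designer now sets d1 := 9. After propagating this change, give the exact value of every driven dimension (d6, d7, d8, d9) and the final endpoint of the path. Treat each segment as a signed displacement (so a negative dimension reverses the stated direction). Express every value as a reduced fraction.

d6 = -57/5
d7 = -4
d8 = -28/5
d9 = 27
endpoint = (142/5, 256/5)

Apply edit: d1 := 9
  d6 = d5*3 - d3 = -57/5
  d7 = d4 - d1 = -4
  d8 = d6/3 - d1/5 = -28/5
  d9 = d1*3 = 27
Walk from origin (0, 0):
  seg 1: right by d3 = 15 → (15, 0)
  seg 2: right by d2 = 15 → (30, 0)
  seg 3: right by d1 = 9 → (39, 0)
  seg 4: up by d3 = 15 → (39, 15)
  seg 5: down by d8 = -28/5 → (39, 103/5)
  seg 6: up by d2 = 15 → (39, 178/5)
  seg 7: up by d9 = 27 → (39, 313/5)
  seg 8: right by d8 = -28/5 → (167/5, 313/5)
  seg 9: up by d6 = -57/5 → (167/5, 256/5)
  seg 10: left by d4 = 5 → (142/5, 256/5)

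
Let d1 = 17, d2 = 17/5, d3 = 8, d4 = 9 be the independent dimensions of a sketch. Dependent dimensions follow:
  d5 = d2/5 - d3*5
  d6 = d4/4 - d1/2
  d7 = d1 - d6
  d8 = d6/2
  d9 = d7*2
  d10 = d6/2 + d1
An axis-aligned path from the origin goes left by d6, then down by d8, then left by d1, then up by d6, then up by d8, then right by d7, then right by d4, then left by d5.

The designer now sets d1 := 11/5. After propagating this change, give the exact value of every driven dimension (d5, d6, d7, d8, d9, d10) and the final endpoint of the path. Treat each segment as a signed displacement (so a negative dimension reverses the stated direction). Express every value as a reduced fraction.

d5 = -983/25
d6 = 23/20
d7 = 21/20
d8 = 23/40
d9 = 21/10
d10 = 111/40
endpoint = (2301/50, 23/20)

Apply edit: d1 := 11/5
  d5 = d2/5 - d3*5 = -983/25
  d6 = d4/4 - d1/2 = 23/20
  d7 = d1 - d6 = 21/20
  d8 = d6/2 = 23/40
  d9 = d7*2 = 21/10
  d10 = d6/2 + d1 = 111/40
Walk from origin (0, 0):
  seg 1: left by d6 = 23/20 → (-23/20, 0)
  seg 2: down by d8 = 23/40 → (-23/20, -23/40)
  seg 3: left by d1 = 11/5 → (-67/20, -23/40)
  seg 4: up by d6 = 23/20 → (-67/20, 23/40)
  seg 5: up by d8 = 23/40 → (-67/20, 23/20)
  seg 6: right by d7 = 21/20 → (-23/10, 23/20)
  seg 7: right by d4 = 9 → (67/10, 23/20)
  seg 8: left by d5 = -983/25 → (2301/50, 23/20)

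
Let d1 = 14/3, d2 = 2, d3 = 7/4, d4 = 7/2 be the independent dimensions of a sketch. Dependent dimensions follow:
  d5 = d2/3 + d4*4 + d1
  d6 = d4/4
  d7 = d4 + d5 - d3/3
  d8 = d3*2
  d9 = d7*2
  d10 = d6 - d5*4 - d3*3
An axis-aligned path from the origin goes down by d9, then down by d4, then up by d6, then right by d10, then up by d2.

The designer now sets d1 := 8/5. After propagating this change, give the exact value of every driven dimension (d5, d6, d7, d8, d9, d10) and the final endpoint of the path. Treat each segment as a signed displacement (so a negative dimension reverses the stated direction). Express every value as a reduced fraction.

Apply edit: d1 := 8/5
  d5 = d2/3 + d4*4 + d1 = 244/15
  d6 = d4/4 = 7/8
  d7 = d4 + d5 - d3/3 = 1151/60
  d8 = d3*2 = 7/2
  d9 = d7*2 = 1151/30
  d10 = d6 - d5*4 - d3*3 = -8333/120
Walk from origin (0, 0):
  seg 1: down by d9 = 1151/30 → (0, -1151/30)
  seg 2: down by d4 = 7/2 → (0, -628/15)
  seg 3: up by d6 = 7/8 → (0, -4919/120)
  seg 4: right by d10 = -8333/120 → (-8333/120, -4919/120)
  seg 5: up by d2 = 2 → (-8333/120, -4679/120)

d5 = 244/15
d6 = 7/8
d7 = 1151/60
d8 = 7/2
d9 = 1151/30
d10 = -8333/120
endpoint = (-8333/120, -4679/120)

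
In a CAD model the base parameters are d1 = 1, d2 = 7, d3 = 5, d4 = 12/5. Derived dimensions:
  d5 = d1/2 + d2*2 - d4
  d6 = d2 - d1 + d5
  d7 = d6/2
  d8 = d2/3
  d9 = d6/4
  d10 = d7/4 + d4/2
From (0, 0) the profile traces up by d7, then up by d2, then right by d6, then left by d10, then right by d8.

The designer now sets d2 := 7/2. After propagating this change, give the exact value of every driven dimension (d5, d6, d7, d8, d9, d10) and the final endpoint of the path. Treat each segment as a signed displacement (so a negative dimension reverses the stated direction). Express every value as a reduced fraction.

Apply edit: d2 := 7/2
  d5 = d1/2 + d2*2 - d4 = 51/10
  d6 = d2 - d1 + d5 = 38/5
  d7 = d6/2 = 19/5
  d8 = d2/3 = 7/6
  d9 = d6/4 = 19/10
  d10 = d7/4 + d4/2 = 43/20
Walk from origin (0, 0):
  seg 1: up by d7 = 19/5 → (0, 19/5)
  seg 2: up by d2 = 7/2 → (0, 73/10)
  seg 3: right by d6 = 38/5 → (38/5, 73/10)
  seg 4: left by d10 = 43/20 → (109/20, 73/10)
  seg 5: right by d8 = 7/6 → (397/60, 73/10)

d5 = 51/10
d6 = 38/5
d7 = 19/5
d8 = 7/6
d9 = 19/10
d10 = 43/20
endpoint = (397/60, 73/10)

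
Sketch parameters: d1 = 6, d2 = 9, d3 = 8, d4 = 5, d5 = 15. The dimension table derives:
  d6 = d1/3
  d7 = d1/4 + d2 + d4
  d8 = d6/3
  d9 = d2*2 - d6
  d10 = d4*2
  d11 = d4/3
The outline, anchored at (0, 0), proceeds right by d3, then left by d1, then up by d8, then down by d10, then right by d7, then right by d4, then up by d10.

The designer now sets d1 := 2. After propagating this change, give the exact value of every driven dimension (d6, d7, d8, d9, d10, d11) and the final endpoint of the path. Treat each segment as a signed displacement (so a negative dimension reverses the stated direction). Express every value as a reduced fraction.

Apply edit: d1 := 2
  d6 = d1/3 = 2/3
  d7 = d1/4 + d2 + d4 = 29/2
  d8 = d6/3 = 2/9
  d9 = d2*2 - d6 = 52/3
  d10 = d4*2 = 10
  d11 = d4/3 = 5/3
Walk from origin (0, 0):
  seg 1: right by d3 = 8 → (8, 0)
  seg 2: left by d1 = 2 → (6, 0)
  seg 3: up by d8 = 2/9 → (6, 2/9)
  seg 4: down by d10 = 10 → (6, -88/9)
  seg 5: right by d7 = 29/2 → (41/2, -88/9)
  seg 6: right by d4 = 5 → (51/2, -88/9)
  seg 7: up by d10 = 10 → (51/2, 2/9)

d6 = 2/3
d7 = 29/2
d8 = 2/9
d9 = 52/3
d10 = 10
d11 = 5/3
endpoint = (51/2, 2/9)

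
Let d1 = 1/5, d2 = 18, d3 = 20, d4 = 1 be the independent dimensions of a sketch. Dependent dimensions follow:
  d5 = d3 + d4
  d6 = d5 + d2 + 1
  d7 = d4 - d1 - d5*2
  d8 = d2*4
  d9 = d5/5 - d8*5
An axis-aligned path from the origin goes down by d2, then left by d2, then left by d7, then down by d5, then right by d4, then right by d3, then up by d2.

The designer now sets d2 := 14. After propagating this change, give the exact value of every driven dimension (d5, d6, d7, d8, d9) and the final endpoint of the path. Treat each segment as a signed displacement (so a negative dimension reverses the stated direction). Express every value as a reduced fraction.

Apply edit: d2 := 14
  d5 = d3 + d4 = 21
  d6 = d5 + d2 + 1 = 36
  d7 = d4 - d1 - d5*2 = -206/5
  d8 = d2*4 = 56
  d9 = d5/5 - d8*5 = -1379/5
Walk from origin (0, 0):
  seg 1: down by d2 = 14 → (0, -14)
  seg 2: left by d2 = 14 → (-14, -14)
  seg 3: left by d7 = -206/5 → (136/5, -14)
  seg 4: down by d5 = 21 → (136/5, -35)
  seg 5: right by d4 = 1 → (141/5, -35)
  seg 6: right by d3 = 20 → (241/5, -35)
  seg 7: up by d2 = 14 → (241/5, -21)

d5 = 21
d6 = 36
d7 = -206/5
d8 = 56
d9 = -1379/5
endpoint = (241/5, -21)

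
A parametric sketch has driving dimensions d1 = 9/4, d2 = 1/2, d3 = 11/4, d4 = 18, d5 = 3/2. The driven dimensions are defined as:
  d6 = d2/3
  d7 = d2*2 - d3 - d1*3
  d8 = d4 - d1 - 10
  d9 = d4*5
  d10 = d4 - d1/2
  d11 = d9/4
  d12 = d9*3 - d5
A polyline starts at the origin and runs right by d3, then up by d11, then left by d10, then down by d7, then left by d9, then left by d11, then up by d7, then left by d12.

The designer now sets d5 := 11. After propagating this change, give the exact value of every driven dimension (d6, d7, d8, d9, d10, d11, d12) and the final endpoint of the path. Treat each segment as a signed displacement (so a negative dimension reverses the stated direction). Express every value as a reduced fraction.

d6 = 1/6
d7 = -17/2
d8 = 23/4
d9 = 90
d10 = 135/8
d11 = 45/2
d12 = 259
endpoint = (-3085/8, 45/2)

Apply edit: d5 := 11
  d6 = d2/3 = 1/6
  d7 = d2*2 - d3 - d1*3 = -17/2
  d8 = d4 - d1 - 10 = 23/4
  d9 = d4*5 = 90
  d10 = d4 - d1/2 = 135/8
  d11 = d9/4 = 45/2
  d12 = d9*3 - d5 = 259
Walk from origin (0, 0):
  seg 1: right by d3 = 11/4 → (11/4, 0)
  seg 2: up by d11 = 45/2 → (11/4, 45/2)
  seg 3: left by d10 = 135/8 → (-113/8, 45/2)
  seg 4: down by d7 = -17/2 → (-113/8, 31)
  seg 5: left by d9 = 90 → (-833/8, 31)
  seg 6: left by d11 = 45/2 → (-1013/8, 31)
  seg 7: up by d7 = -17/2 → (-1013/8, 45/2)
  seg 8: left by d12 = 259 → (-3085/8, 45/2)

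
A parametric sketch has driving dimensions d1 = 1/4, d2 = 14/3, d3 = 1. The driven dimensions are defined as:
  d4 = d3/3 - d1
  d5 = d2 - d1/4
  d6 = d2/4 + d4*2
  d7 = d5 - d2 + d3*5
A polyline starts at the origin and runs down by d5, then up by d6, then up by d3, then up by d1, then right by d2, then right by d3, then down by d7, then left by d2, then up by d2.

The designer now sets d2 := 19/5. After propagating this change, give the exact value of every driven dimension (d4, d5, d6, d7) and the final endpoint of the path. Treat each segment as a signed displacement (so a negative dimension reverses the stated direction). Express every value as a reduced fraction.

Apply edit: d2 := 19/5
  d4 = d3/3 - d1 = 1/12
  d5 = d2 - d1/4 = 299/80
  d6 = d2/4 + d4*2 = 67/60
  d7 = d5 - d2 + d3*5 = 79/16
Walk from origin (0, 0):
  seg 1: down by d5 = 299/80 → (0, -299/80)
  seg 2: up by d6 = 67/60 → (0, -629/240)
  seg 3: up by d3 = 1 → (0, -389/240)
  seg 4: up by d1 = 1/4 → (0, -329/240)
  seg 5: right by d2 = 19/5 → (19/5, -329/240)
  seg 6: right by d3 = 1 → (24/5, -329/240)
  seg 7: down by d7 = 79/16 → (24/5, -757/120)
  seg 8: left by d2 = 19/5 → (1, -757/120)
  seg 9: up by d2 = 19/5 → (1, -301/120)

d4 = 1/12
d5 = 299/80
d6 = 67/60
d7 = 79/16
endpoint = (1, -301/120)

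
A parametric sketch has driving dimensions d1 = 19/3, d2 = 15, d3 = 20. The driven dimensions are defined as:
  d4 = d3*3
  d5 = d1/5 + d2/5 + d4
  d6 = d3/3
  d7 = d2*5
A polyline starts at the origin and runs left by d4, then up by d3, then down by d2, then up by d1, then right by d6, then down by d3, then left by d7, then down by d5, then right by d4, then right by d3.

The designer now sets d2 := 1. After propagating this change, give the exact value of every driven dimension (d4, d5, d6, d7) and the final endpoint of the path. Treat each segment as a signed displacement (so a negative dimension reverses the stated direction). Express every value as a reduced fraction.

d4 = 60
d5 = 922/15
d6 = 20/3
d7 = 5
endpoint = (65/3, -842/15)

Apply edit: d2 := 1
  d4 = d3*3 = 60
  d5 = d1/5 + d2/5 + d4 = 922/15
  d6 = d3/3 = 20/3
  d7 = d2*5 = 5
Walk from origin (0, 0):
  seg 1: left by d4 = 60 → (-60, 0)
  seg 2: up by d3 = 20 → (-60, 20)
  seg 3: down by d2 = 1 → (-60, 19)
  seg 4: up by d1 = 19/3 → (-60, 76/3)
  seg 5: right by d6 = 20/3 → (-160/3, 76/3)
  seg 6: down by d3 = 20 → (-160/3, 16/3)
  seg 7: left by d7 = 5 → (-175/3, 16/3)
  seg 8: down by d5 = 922/15 → (-175/3, -842/15)
  seg 9: right by d4 = 60 → (5/3, -842/15)
  seg 10: right by d3 = 20 → (65/3, -842/15)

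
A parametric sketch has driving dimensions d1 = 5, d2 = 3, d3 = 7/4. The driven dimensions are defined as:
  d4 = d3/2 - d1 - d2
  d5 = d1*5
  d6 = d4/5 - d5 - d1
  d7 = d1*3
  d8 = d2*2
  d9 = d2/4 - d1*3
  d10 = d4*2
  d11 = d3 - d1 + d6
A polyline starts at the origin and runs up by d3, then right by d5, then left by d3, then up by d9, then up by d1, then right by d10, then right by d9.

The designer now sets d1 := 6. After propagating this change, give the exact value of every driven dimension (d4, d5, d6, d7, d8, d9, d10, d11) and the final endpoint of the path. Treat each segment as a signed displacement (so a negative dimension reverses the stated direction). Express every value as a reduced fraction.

Apply edit: d1 := 6
  d4 = d3/2 - d1 - d2 = -65/8
  d5 = d1*5 = 30
  d6 = d4/5 - d5 - d1 = -301/8
  d7 = d1*3 = 18
  d8 = d2*2 = 6
  d9 = d2/4 - d1*3 = -69/4
  d10 = d4*2 = -65/4
  d11 = d3 - d1 + d6 = -335/8
Walk from origin (0, 0):
  seg 1: up by d3 = 7/4 → (0, 7/4)
  seg 2: right by d5 = 30 → (30, 7/4)
  seg 3: left by d3 = 7/4 → (113/4, 7/4)
  seg 4: up by d9 = -69/4 → (113/4, -31/2)
  seg 5: up by d1 = 6 → (113/4, -19/2)
  seg 6: right by d10 = -65/4 → (12, -19/2)
  seg 7: right by d9 = -69/4 → (-21/4, -19/2)

d4 = -65/8
d5 = 30
d6 = -301/8
d7 = 18
d8 = 6
d9 = -69/4
d10 = -65/4
d11 = -335/8
endpoint = (-21/4, -19/2)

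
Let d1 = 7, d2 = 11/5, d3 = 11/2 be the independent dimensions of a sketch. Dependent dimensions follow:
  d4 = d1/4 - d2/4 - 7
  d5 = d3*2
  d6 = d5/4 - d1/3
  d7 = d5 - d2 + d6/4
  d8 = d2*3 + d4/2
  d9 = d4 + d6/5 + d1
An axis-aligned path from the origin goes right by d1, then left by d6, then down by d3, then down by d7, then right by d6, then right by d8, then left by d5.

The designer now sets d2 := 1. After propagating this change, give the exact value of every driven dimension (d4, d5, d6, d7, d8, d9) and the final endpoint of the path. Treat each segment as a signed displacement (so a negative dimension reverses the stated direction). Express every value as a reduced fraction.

Apply edit: d2 := 1
  d4 = d1/4 - d2/4 - 7 = -11/2
  d5 = d3*2 = 11
  d6 = d5/4 - d1/3 = 5/12
  d7 = d5 - d2 + d6/4 = 485/48
  d8 = d2*3 + d4/2 = 1/4
  d9 = d4 + d6/5 + d1 = 19/12
Walk from origin (0, 0):
  seg 1: right by d1 = 7 → (7, 0)
  seg 2: left by d6 = 5/12 → (79/12, 0)
  seg 3: down by d3 = 11/2 → (79/12, -11/2)
  seg 4: down by d7 = 485/48 → (79/12, -749/48)
  seg 5: right by d6 = 5/12 → (7, -749/48)
  seg 6: right by d8 = 1/4 → (29/4, -749/48)
  seg 7: left by d5 = 11 → (-15/4, -749/48)

d4 = -11/2
d5 = 11
d6 = 5/12
d7 = 485/48
d8 = 1/4
d9 = 19/12
endpoint = (-15/4, -749/48)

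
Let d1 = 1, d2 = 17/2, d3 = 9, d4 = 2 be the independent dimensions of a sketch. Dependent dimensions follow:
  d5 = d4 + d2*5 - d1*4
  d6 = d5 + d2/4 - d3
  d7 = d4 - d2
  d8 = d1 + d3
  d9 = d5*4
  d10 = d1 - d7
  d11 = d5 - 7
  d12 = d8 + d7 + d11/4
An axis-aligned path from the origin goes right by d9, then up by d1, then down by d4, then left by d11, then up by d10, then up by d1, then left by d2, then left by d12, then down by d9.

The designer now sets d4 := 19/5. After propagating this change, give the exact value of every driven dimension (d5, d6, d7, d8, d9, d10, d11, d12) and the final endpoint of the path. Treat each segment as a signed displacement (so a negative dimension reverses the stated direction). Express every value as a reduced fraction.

Apply edit: d4 := 19/5
  d5 = d4 + d2*5 - d1*4 = 423/10
  d6 = d5 + d2/4 - d3 = 1417/40
  d7 = d4 - d2 = -47/10
  d8 = d1 + d3 = 10
  d9 = d5*4 = 846/5
  d10 = d1 - d7 = 57/10
  d11 = d5 - 7 = 353/10
  d12 = d8 + d7 + d11/4 = 113/8
Walk from origin (0, 0):
  seg 1: right by d9 = 846/5 → (846/5, 0)
  seg 2: up by d1 = 1 → (846/5, 1)
  seg 3: down by d4 = 19/5 → (846/5, -14/5)
  seg 4: left by d11 = 353/10 → (1339/10, -14/5)
  seg 5: up by d10 = 57/10 → (1339/10, 29/10)
  seg 6: up by d1 = 1 → (1339/10, 39/10)
  seg 7: left by d2 = 17/2 → (627/5, 39/10)
  seg 8: left by d12 = 113/8 → (4451/40, 39/10)
  seg 9: down by d9 = 846/5 → (4451/40, -1653/10)

d5 = 423/10
d6 = 1417/40
d7 = -47/10
d8 = 10
d9 = 846/5
d10 = 57/10
d11 = 353/10
d12 = 113/8
endpoint = (4451/40, -1653/10)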